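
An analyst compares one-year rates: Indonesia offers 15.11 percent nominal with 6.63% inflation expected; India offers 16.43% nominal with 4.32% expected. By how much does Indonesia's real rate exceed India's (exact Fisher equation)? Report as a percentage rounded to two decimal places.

Indonesia: (1 + 0.1511)/(1 + 0.0663) − 1 = 7.9527%
India: (1 + 0.1643)/(1 + 0.0432) − 1 = 11.6085%
Differential = 7.9527% − 11.6085% = -3.6558% → -3.66%.

-3.66%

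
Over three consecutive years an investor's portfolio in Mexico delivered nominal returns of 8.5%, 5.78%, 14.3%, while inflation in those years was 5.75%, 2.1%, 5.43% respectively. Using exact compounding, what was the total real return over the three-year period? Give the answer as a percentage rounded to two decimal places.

15.24%

Nominal growth factor = 1.0850 × 1.0578 × 1.1430 = 1.311836
Price-level growth factor = 1.0575 × 1.0210 × 1.0543 = 1.138336
Real growth factor = 1.311836 / 1.138336 = 1.152416
Total real return = 1.152416 − 1 → 15.24%.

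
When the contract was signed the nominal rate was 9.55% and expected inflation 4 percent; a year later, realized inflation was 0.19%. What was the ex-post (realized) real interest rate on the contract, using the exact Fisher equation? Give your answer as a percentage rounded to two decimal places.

9.34%

Ex-post: (1 + 0.0955)/(1 + 0.0019) − 1 = 9.3422%
So the realized real rate is 9.34%.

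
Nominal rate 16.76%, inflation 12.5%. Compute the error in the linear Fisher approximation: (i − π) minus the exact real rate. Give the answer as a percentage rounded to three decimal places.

Approximate: r ≈ 16.760% − 12.500% = 4.2600%
Exact: (1 + 0.1676)/(1 + 0.1250) − 1 = 3.7867%
Error = 4.2600% − 3.7867% = 0.4733% → 0.473%.

0.473%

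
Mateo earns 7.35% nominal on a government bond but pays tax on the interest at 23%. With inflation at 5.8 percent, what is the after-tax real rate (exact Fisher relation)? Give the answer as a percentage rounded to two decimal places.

After-tax nominal return = 7.35% × (1 − 0.23) = 5.6595%.
1 + r = 1.056595 / 1.05800 = 0.998672
After-tax real rate = 0.998672 − 1 → -0.13%.

-0.13%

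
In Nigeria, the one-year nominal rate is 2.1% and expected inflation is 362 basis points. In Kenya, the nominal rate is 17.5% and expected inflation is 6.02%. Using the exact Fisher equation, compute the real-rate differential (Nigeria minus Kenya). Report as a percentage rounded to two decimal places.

Nigeria: (1 + 0.0210)/(1 + 0.0362) − 1 = -1.46690%
Kenya: (1 + 0.1750)/(1 + 0.0602) − 1 = 10.82815%
Differential = -1.46690% − 10.82815% = -12.29504% → -12.30%.

-12.30%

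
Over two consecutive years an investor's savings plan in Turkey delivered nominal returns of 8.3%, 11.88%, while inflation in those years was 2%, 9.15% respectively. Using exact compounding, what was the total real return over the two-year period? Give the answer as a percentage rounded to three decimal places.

Nominal growth factor = 1.0830 × 1.1188 = 1.211660
Price-level growth factor = 1.0200 × 1.0915 = 1.113330
Real growth factor = 1.211660 / 1.113330 = 1.088321
Total real return = 1.088321 − 1 → 8.832%.

8.832%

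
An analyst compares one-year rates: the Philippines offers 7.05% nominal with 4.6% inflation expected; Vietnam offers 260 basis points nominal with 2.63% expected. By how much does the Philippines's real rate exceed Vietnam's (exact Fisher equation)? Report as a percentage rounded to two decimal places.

The Philippines: (1 + 0.0705)/(1 + 0.0460) − 1 = 2.3423%
Vietnam: (1 + 0.0260)/(1 + 0.0263) − 1 = -0.0292%
Differential = 2.3423% − (-0.0292%) = 2.3715% → 2.37%.

2.37%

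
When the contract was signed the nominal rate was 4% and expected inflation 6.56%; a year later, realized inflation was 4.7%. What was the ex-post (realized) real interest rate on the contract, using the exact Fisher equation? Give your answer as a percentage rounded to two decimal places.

Ex-post: (1 + 0.0400)/(1 + 0.0470) − 1 = -0.6686%
So the realized real rate is -0.67%.

-0.67%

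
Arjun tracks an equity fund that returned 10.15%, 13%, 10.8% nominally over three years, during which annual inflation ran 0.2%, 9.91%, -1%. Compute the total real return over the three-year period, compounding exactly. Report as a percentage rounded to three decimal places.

Compound the nominal returns: 1.1015 × 1.1300 × 1.1080 = 1.379122.
Compound inflation: 1.0020 × 1.0991 × 0.9900 = 1.090285.
Deflate: 1.379122 / 1.090285 = 1.264919.
Total real return = 1.264919 − 1 → 26.492%.

26.492%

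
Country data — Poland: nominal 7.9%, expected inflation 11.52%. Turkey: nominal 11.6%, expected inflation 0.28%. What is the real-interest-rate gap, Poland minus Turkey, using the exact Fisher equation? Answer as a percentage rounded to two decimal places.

Poland: (1 + 0.0790)/(1 + 0.1152) − 1 = -3.2461%
Turkey: (1 + 0.1160)/(1 + 0.0028) − 1 = 11.2884%
Differential = -3.2461% − 11.2884% = -14.5344% → -14.53%.

-14.53%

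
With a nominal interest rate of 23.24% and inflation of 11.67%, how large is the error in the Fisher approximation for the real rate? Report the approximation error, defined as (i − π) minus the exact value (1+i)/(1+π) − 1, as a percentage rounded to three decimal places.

Approximate: r ≈ 23.240% − 11.670% = 11.5700%
Exact: (1 + 0.2324)/(1 + 0.1167) − 1 = 10.3609%
Error = 11.5700% − 10.3609% = 1.2091% → 1.209%.

1.209%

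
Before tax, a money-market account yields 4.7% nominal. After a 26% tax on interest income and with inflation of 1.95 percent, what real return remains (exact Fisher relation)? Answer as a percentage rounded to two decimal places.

1.50%

After-tax nominal return = 4.7% × (1 − 0.26) = 3.4780%.
1 + r = 1.03478 / 1.01950 = 1.014988
After-tax real rate = 1.014988 − 1 → 1.50%.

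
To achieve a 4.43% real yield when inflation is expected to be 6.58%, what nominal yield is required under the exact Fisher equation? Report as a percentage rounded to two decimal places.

11.30%

(1 + i) = (1 + r)(1 + π) = 1.04430 × 1.06580 = 1.11301494
i = 1.11301494 − 1, so the required nominal rate is 11.30%.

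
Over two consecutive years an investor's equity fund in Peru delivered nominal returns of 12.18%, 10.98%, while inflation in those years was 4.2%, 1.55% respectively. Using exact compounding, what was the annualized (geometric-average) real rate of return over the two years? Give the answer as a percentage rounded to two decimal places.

Compound the nominal returns: 1.1218 × 1.1098 = 1.24497364.
Compound inflation: 1.0420 × 1.0155 = 1.05815100.
Deflate: 1.24497364 / 1.05815100 = 1.17655575.
Annualized real rate = 1.17655575^(1/2) − 1 = 8.4692% → 8.47%.

8.47%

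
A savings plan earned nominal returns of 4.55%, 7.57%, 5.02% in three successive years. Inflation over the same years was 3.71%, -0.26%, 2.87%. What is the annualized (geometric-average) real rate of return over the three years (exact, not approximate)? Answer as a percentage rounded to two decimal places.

3.54%

Nominal growth factor = 1.0455 × 1.0757 × 1.0502 = 1.18110150
Price-level growth factor = 1.0371 × 0.9974 × 1.0287 = 1.06409092
Real growth factor = 1.18110150 / 1.06409092 = 1.10996295
Annualized real rate = 1.10996295^(1/3) − 1 = 3.5387% → 3.54%.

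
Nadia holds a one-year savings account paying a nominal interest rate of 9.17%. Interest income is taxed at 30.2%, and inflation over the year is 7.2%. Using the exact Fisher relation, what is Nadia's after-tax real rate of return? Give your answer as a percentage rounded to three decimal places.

After-tax nominal return = 9.17% × (1 − 0.302) = 6.40066%.
1 + r = 1.0640066 / 1.07200 = 0.992543
After-tax real rate = 0.992543 − 1 → -0.746%.

-0.746%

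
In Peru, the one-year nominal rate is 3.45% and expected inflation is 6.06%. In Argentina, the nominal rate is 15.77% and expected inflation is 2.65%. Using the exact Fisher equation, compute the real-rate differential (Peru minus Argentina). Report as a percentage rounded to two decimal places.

Peru: (1 + 0.0345)/(1 + 0.0606) − 1 = -2.4609%
Argentina: (1 + 0.1577)/(1 + 0.0265) − 1 = 12.7813%
Differential = -2.4609% − 12.7813% = -15.2422% → -15.24%.

-15.24%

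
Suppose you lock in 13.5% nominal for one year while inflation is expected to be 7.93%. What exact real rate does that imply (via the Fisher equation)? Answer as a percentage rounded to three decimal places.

5.161%

By the Fisher equation, 1 + r = (1 + i)/(1 + π).
1 + r = 1.13500 / 1.07930 = 1.051608
r = 1.051608 − 1 = 5.1608%, i.e. 5.161%.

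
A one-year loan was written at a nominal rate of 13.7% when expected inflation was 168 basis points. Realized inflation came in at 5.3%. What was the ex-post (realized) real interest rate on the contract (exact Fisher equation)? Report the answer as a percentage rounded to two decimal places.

Ex-post: (1 + 0.1370)/(1 + 0.0530) − 1 = 7.9772%
So the realized real rate is 7.98%.

7.98%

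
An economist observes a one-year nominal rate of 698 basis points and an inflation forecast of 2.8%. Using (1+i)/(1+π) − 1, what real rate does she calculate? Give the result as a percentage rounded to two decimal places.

By the Fisher identity, 1 + r = (1 + i)/(1 + π).
1 + r = 1.06980 / 1.02800 = 1.040661
r = 1.040661 − 1 = 4.0661%, i.e. 4.07%.

4.07%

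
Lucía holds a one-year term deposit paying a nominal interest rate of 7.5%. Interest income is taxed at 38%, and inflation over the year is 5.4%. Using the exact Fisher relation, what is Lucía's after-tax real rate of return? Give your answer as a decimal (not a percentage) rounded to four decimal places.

-0.0071

After-tax nominal return = 7.5% × (1 − 0.38) = 4.6500%.
1 + r = 1.04650 / 1.05400 = 0.992884
After-tax real rate = 0.992884 − 1 → -0.0071.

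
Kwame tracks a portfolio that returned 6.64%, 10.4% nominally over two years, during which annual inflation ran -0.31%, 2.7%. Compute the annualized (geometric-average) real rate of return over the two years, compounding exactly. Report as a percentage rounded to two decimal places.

7.23%

Compound the nominal returns: 1.0664 × 1.1040 = 1.17730560.
Compound inflation: 0.9969 × 1.0270 = 1.02381630.
Deflate: 1.17730560 / 1.02381630 = 1.14991879.
Annualized real rate = 1.14991879^(1/2) − 1 = 7.2343% → 7.23%.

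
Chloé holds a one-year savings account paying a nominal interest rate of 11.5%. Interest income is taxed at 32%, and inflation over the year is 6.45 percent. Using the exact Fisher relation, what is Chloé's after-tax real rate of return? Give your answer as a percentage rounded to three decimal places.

After-tax nominal return = 11.5% × (1 − 0.32) = 7.8200%.
1 + r = 1.07820 / 1.06450 = 1.012870
After-tax real rate = 1.012870 − 1 → 1.287%.

1.287%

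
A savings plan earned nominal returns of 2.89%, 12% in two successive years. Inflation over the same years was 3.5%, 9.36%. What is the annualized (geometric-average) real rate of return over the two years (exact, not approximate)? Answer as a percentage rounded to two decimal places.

Nominal growth factor = 1.0289 × 1.1200 = 1.15236800
Price-level growth factor = 1.0350 × 1.0936 = 1.13187600
Real growth factor = 1.15236800 / 1.13187600 = 1.01810446
Annualized real rate = 1.01810446^(1/2) − 1 = 0.9012% → 0.90%.

0.90%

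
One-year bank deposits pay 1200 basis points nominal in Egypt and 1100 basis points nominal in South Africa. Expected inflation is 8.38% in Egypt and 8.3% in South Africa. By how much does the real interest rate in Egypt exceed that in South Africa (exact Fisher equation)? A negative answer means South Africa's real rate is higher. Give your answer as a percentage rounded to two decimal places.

0.85%

Egypt: (1 + 0.1200)/(1 + 0.0838) − 1 = 3.3401%
South Africa: (1 + 0.1100)/(1 + 0.0830) − 1 = 2.4931%
Differential = 3.3401% − 2.4931% = 0.8470% → 0.85%.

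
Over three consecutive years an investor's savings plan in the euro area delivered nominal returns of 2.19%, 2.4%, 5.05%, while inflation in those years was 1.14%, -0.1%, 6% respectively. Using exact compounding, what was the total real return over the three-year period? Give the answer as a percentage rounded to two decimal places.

Nominal growth factor = 1.0219 × 1.0240 × 1.0505 = 1.099270
Price-level growth factor = 1.0114 × 0.9990 × 1.0600 = 1.071012
Real growth factor = 1.099270 / 1.071012 = 1.026385
Total real return = 1.026385 − 1 → 2.64%.

2.64%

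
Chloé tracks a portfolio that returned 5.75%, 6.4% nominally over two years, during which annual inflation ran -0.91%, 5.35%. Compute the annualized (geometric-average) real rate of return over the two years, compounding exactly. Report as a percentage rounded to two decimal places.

3.82%

Compound the nominal returns: 1.0575 × 1.0640 = 1.12518000.
Compound inflation: 0.9909 × 1.0535 = 1.04391315.
Deflate: 1.12518000 / 1.04391315 = 1.07784829.
Annualized real rate = 1.07784829^(1/2) − 1 = 3.8195% → 3.82%.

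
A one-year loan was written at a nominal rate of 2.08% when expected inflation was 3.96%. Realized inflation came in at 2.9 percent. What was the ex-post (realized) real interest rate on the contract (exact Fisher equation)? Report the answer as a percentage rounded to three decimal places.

Ex-post: (1 + 0.0208)/(1 + 0.0290) − 1 = -0.7969%
So the realized real rate is -0.797%.

-0.797%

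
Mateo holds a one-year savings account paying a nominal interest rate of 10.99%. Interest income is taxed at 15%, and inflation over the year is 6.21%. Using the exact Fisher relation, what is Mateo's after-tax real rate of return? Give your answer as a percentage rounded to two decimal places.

After-tax nominal return = 10.99% × (1 − 0.15) = 9.3415%.
1 + r = 1.093415 / 1.06210 = 1.029484
After-tax real rate = 1.029484 − 1 → 2.95%.

2.95%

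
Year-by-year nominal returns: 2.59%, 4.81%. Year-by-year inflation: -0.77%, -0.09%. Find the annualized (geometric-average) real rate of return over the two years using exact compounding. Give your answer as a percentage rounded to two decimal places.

4.14%

Nominal growth factor = 1.0259 × 1.0481 = 1.07524579
Price-level growth factor = 0.9923 × 0.9991 = 0.99140693
Real growth factor = 1.07524579 / 0.99140693 = 1.08456554
Annualized real rate = 1.08456554^(1/2) − 1 = 4.1425% → 4.14%.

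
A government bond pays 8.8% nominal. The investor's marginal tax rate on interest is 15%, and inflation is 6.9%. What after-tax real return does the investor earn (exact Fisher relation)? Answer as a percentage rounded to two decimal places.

0.54%

After-tax nominal return = 8.8% × (1 − 0.15) = 7.4800%.
1 + r = 1.07480 / 1.06900 = 1.005426
After-tax real rate = 1.005426 − 1 → 0.54%.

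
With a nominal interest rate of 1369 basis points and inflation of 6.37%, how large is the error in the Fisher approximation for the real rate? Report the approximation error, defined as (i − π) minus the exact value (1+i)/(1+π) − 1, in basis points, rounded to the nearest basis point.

Approximate: r ≈ 13.690% − 6.370% = 7.3200%
Exact: (1 + 0.1369)/(1 + 0.0637) − 1 = 6.8816%
Error = 7.3200% − 6.8816% = 0.4384% → 44 basis points.

44 basis points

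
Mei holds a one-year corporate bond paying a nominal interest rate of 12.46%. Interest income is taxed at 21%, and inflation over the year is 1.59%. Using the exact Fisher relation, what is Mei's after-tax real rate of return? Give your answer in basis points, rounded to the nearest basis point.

After-tax nominal return = 12.46% × (1 − 0.21) = 9.8434%.
1 + r = 1.098434 / 1.01590 = 1.081242
After-tax real rate = 1.081242 − 1 → 812 basis points.

812 basis points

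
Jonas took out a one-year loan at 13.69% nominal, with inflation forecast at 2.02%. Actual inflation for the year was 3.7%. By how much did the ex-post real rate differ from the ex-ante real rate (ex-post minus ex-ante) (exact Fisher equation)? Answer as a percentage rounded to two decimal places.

Ex-ante: (1 + 0.1369)/(1 + 0.0202) − 1 = 11.4389%
Ex-post: (1 + 0.1369)/(1 + 0.0370) − 1 = 9.6336%
Difference (ex-post − ex-ante) = -1.8054% → -1.81%.

-1.81%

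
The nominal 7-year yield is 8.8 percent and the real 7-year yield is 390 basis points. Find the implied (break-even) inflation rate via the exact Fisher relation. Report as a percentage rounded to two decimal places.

4.72%

(1 + π) = (1 + i)/(1 + r) = 1.08800 / 1.03900 = 1.047161
Break-even inflation = 1.047161 − 1 → 4.72%.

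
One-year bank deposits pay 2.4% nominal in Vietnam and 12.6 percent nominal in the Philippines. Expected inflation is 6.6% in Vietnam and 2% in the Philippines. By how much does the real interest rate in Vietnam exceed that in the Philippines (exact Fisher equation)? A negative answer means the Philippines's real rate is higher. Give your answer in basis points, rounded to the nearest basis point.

Vietnam: (1 + 0.0240)/(1 + 0.0660) − 1 = -3.9400%
The Philippines: (1 + 0.1260)/(1 + 0.0200) − 1 = 10.3922%
Differential = -3.9400% − 10.3922% = -14.3321% → -1433 basis points.

-1433 basis points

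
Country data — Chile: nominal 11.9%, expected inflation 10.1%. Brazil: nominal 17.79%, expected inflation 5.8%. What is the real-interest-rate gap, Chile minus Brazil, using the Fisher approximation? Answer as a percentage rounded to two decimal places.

Chile: 11.9% − 10.1% = 1.800%
Brazil: 17.79% − 5.8% = 11.990%
Differential = -10.190% → -10.19%.

-10.19%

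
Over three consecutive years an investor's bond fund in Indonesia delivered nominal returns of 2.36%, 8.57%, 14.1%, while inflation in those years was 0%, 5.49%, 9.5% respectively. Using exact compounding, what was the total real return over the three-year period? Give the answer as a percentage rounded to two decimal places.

Nominal growth factor = 1.0236 × 1.0857 × 1.1410 = 1.268019
Price-level growth factor = 1.0000 × 1.0549 × 1.0950 = 1.155116
Real growth factor = 1.268019 / 1.155116 = 1.097742
Total real return = 1.097742 − 1 → 9.77%.

9.77%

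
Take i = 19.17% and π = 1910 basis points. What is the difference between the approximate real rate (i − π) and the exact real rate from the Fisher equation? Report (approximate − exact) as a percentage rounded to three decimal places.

0.011%

Approximate: r ≈ 19.170% − 19.100% = 0.0700%
Exact: (1 + 0.1917)/(1 + 0.1910) − 1 = 0.0588%
Error = 0.0700% − 0.0588% = 0.0112% → 0.011%.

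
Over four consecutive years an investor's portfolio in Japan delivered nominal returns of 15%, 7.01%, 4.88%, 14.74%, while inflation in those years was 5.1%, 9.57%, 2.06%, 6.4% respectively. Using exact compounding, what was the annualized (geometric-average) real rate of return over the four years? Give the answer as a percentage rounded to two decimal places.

4.32%

Nominal growth factor = 1.1500 × 1.0701 × 1.0488 × 1.1474 = 1.48091362
Price-level growth factor = 1.0510 × 1.0957 × 1.0206 × 1.0640 = 1.25052267
Real growth factor = 1.48091362 / 1.25052267 = 1.18423573
Annualized real rate = 1.18423573^(1/4) − 1 = 4.3181% → 4.32%.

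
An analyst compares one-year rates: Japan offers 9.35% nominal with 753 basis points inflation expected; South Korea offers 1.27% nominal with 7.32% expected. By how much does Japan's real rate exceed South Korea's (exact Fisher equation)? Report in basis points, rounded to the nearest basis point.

Japan: (1 + 0.0935)/(1 + 0.0753) − 1 = 1.6926%
South Korea: (1 + 0.0127)/(1 + 0.0732) − 1 = -5.6373%
Differential = 1.6926% − (-5.6373%) = 7.3299% → 733 basis points.

733 basis points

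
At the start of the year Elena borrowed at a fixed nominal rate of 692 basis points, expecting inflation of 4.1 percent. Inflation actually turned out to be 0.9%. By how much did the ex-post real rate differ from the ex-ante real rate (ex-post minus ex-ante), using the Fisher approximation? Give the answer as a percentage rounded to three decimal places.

Ex-ante: 6.92% − 4.1% = 2.820%
Ex-post: 6.92% − 0.9% = 6.020%
Difference (ex-post − ex-ante) = 3.2000% → 3.200%.

3.200%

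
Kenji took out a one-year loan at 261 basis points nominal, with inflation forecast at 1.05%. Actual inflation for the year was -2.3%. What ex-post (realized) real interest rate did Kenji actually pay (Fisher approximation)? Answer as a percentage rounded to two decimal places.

4.91%

Ex-post: 2.61% − (-2.3%) = 4.910%
So the realized real rate is 4.91%.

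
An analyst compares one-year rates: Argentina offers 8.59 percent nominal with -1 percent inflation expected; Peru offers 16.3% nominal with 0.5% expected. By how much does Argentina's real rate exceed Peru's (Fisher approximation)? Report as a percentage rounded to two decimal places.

-6.21%

Argentina: 8.59% − (-1%) = 9.590%
Peru: 16.3% − 0.5% = 15.800%
Differential = -6.210% → -6.21%.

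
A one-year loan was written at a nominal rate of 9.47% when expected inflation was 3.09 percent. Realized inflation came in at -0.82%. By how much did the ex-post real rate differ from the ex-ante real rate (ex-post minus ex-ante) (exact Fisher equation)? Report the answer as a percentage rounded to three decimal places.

4.186%

Ex-ante: (1 + 0.0947)/(1 + 0.0309) − 1 = 6.1888%
Ex-post: (1 + 0.0947)/(1 − 0.0082) − 1 = 10.3751%
Difference (ex-post − ex-ante) = 4.1863% → 4.186%.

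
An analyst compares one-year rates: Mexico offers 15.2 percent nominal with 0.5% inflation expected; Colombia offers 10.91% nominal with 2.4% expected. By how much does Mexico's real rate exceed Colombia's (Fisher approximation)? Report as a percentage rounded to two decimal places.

Mexico: 15.2% − 0.5% = 14.700%
Colombia: 10.91% − 2.4% = 8.510%
Differential = 6.190% → 6.19%.

6.19%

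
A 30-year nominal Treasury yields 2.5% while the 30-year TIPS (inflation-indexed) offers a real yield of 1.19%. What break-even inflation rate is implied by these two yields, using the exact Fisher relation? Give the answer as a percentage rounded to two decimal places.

(1 + π) = (1 + i)/(1 + r) = 1.02500 / 1.01190 = 1.012946
Break-even inflation = 1.012946 − 1 → 1.29%.

1.29%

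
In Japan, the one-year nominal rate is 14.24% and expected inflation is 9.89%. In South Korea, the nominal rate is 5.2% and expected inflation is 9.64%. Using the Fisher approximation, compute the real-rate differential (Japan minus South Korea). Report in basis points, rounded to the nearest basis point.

879 basis points

Japan: 14.24% − 9.89% = 4.350%
South Korea: 5.2% − 9.64% = -4.440%
Differential = 8.790% → 879 basis points.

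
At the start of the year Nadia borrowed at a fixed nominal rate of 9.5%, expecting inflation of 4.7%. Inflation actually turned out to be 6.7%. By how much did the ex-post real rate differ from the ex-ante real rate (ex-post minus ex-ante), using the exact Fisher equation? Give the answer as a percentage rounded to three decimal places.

-1.960%

Ex-ante: (1 + 0.0950)/(1 + 0.0470) − 1 = 4.5845%
Ex-post: (1 + 0.0950)/(1 + 0.0670) − 1 = 2.6242%
Difference (ex-post − ex-ante) = -1.9603% → -1.960%.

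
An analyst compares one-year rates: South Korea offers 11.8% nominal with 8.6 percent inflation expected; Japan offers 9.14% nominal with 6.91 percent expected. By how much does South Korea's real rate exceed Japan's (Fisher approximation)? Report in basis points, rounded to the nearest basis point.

97 basis points

South Korea: 11.8% − 8.6% = 3.200%
Japan: 9.14% − 6.91% = 2.230%
Differential = 0.970% → 97 basis points.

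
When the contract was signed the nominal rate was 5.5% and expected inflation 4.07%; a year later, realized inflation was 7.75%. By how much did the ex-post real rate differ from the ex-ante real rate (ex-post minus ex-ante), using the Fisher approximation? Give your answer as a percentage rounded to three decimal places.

Ex-ante: 5.5% − 4.07% = 1.430%
Ex-post: 5.5% − 7.75% = -2.250%
Difference (ex-post − ex-ante) = -3.6800% → -3.680%.

-3.680%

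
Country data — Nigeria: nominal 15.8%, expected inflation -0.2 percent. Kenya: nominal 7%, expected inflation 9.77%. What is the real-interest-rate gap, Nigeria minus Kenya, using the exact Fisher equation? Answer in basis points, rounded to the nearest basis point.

Nigeria: (1 + 0.1580)/(1 − 0.0020) − 1 = 16.0321%
Kenya: (1 + 0.0700)/(1 + 0.0977) − 1 = -2.5235%
Differential = 16.0321% − (-2.5235%) = 18.5555% → 1856 basis points.

1856 basis points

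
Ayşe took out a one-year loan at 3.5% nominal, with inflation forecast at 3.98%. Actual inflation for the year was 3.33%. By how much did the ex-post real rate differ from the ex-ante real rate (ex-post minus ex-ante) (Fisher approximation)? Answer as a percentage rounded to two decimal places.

Ex-ante: 3.5% − 3.98% = -0.480%
Ex-post: 3.5% − 3.33% = 0.170%
Difference (ex-post − ex-ante) = 0.6500% → 0.65%.

0.65%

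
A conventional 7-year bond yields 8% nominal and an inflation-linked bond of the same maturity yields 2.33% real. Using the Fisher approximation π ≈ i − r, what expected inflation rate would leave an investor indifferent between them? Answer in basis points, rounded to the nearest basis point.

π ≈ i − r = 8% − 2.33% → 567 basis points.

567 basis points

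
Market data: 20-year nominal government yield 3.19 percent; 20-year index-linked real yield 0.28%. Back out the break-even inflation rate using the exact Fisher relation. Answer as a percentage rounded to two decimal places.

(1 + π) = (1 + i)/(1 + r) = 1.03190 / 1.00280 = 1.029019
Break-even inflation = 1.029019 − 1 → 2.90%.

2.90%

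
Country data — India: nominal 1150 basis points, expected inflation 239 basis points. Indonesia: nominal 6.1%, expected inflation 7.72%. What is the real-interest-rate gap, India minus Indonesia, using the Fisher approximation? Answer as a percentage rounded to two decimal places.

10.73%

India: 11.5% − 2.39% = 9.110%
Indonesia: 6.1% − 7.72% = -1.620%
Differential = 10.730% → 10.73%.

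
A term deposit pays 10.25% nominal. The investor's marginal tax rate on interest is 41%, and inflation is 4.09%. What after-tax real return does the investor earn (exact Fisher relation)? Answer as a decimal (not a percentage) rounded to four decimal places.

After-tax nominal return = 10.25% × (1 − 0.41) = 6.0475%.
1 + r = 1.060475 / 1.04090 = 1.018806
After-tax real rate = 1.018806 − 1 → 0.0188.

0.0188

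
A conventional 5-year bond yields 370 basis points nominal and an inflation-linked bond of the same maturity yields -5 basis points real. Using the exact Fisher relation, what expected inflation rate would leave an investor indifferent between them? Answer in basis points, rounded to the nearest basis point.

375 basis points

(1 + π) = (1 + i)/(1 + r) = 1.03700 / 0.99950 = 1.037519
Break-even inflation = 1.037519 − 1 → 375 basis points.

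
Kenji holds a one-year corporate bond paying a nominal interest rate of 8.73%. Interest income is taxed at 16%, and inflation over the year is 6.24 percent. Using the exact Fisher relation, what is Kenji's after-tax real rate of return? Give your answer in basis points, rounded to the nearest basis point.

103 basis points

After-tax nominal return = 8.73% × (1 − 0.16) = 7.3332%.
1 + r = 1.073332 / 1.06240 = 1.010290
After-tax real rate = 1.010290 − 1 → 103 basis points.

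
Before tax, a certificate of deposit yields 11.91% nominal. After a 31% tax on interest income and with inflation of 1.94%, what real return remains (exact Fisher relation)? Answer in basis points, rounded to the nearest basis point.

616 basis points

After-tax nominal return = 11.91% × (1 − 0.31) = 8.2179%.
1 + r = 1.082179 / 1.01940 = 1.061584
After-tax real rate = 1.061584 − 1 → 616 basis points.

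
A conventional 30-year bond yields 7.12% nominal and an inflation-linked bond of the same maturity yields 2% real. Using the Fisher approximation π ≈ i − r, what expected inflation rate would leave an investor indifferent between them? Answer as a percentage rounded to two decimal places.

5.12%

π ≈ i − r = 7.12% − 2% → 5.12%.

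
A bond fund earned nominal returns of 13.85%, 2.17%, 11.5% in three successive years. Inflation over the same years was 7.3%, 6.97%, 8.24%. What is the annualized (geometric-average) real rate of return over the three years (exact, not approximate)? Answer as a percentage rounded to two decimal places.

Compound the nominal returns: 1.1385 × 1.0217 × 1.1150 = 1.29697408.
Compound inflation: 1.0730 × 1.0697 × 1.0824 = 1.24236584.
Deflate: 1.29697408 / 1.24236584 = 1.04395504.
Annualized real rate = 1.04395504^(1/3) − 1 = 1.4442% → 1.44%.

1.44%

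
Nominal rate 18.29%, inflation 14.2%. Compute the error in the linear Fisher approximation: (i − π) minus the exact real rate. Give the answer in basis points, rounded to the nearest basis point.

Approximate: r ≈ 18.290% − 14.200% = 4.0900%
Exact: (1 + 0.1829)/(1 + 0.1420) − 1 = 3.5814%
Error = 4.0900% − 3.5814% = 0.5086% → 51 basis points.

51 basis points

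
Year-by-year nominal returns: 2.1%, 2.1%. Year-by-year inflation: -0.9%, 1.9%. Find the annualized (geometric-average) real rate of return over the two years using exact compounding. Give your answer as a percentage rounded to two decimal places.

1.60%

Compound the nominal returns: 1.0210 × 1.0210 = 1.04244100.
Compound inflation: 0.9910 × 1.0190 = 1.00982900.
Deflate: 1.04244100 / 1.00982900 = 1.03229458.
Annualized real rate = 1.03229458^(1/2) − 1 = 1.6019% → 1.60%.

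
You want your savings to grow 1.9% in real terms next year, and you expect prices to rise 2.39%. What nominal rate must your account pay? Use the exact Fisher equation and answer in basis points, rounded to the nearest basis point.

434 basis points

(1 + i) = (1 + r)(1 + π) = 1.01900 × 1.02390 = 1.0433541
i = 1.0433541 − 1, so the required nominal rate is 434 basis points.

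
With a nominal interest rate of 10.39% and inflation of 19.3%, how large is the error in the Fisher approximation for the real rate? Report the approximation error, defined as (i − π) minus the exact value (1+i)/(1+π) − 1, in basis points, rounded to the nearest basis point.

-144 basis points

Approximate: r ≈ 10.390% − 19.300% = -8.9100%
Exact: (1 + 0.1039)/(1 + 0.1930) − 1 = -7.4686%
Error = -8.9100% − (-7.4686%) = -1.4414% → -144 basis points.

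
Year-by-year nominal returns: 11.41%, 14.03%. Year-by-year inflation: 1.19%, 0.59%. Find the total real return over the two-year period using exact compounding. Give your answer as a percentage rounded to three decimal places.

Compound the nominal returns: 1.1141 × 1.1403 = 1.270408.
Compound inflation: 1.0119 × 1.0059 = 1.017870.
Deflate: 1.270408 / 1.017870 = 1.248104.
Total real return = 1.248104 − 1 → 24.810%.

24.810%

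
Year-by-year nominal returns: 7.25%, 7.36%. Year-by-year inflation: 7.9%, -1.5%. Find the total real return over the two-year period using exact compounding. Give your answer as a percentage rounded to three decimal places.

Nominal growth factor = 1.0725 × 1.0736 = 1.151436
Price-level growth factor = 1.0790 × 0.9850 = 1.062815
Real growth factor = 1.151436 / 1.062815 = 1.083383
Total real return = 1.083383 − 1 → 8.338%.

8.338%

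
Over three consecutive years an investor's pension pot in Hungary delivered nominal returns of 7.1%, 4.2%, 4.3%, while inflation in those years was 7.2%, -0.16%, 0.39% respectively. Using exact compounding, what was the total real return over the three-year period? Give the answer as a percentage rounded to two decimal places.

8.33%

Nominal growth factor = 1.0710 × 1.0420 × 1.0430 = 1.163969
Price-level growth factor = 1.0720 × 0.9984 × 1.0039 = 1.074459
Real growth factor = 1.163969 / 1.074459 = 1.083307
Total real return = 1.083307 − 1 → 8.33%.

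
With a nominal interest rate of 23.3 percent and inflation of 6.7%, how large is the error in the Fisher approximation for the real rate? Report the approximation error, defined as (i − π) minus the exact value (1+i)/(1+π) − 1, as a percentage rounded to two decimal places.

1.04%

Approximate: r ≈ 23.300% − 6.700% = 16.6000%
Exact: (1 + 0.2330)/(1 + 0.0670) − 1 = 15.5576%
Error = 16.6000% − 15.5576% = 1.0424% → 1.04%.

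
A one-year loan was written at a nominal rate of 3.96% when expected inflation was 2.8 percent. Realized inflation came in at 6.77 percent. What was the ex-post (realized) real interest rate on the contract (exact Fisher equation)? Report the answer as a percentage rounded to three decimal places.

-2.632%

Ex-post: (1 + 0.0396)/(1 + 0.0677) − 1 = -2.6318%
So the realized real rate is -2.632%.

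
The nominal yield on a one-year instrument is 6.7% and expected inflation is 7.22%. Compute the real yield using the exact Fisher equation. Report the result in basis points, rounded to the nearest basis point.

By the Fisher identity, 1 + r = (1 + i)/(1 + π).
1 + r = 1.06700 / 1.07220 = 0.9951502
r = 0.9951502 − 1 = -0.48498%, i.e. -48 basis points.

-48 basis points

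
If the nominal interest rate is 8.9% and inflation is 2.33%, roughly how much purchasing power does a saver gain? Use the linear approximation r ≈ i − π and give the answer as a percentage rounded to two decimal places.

6.57%

r ≈ i − π = 8.9% − 2.33% = 6.57%.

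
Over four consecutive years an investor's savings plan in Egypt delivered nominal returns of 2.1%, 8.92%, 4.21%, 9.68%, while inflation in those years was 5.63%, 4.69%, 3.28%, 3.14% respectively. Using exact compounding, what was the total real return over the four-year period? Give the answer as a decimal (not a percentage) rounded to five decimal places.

0.07903

Nominal growth factor = 1.0210 × 1.0892 × 1.0421 × 1.0968 = 1.271072
Price-level growth factor = 1.0563 × 1.0469 × 1.0328 × 1.0314 = 1.177974
Real growth factor = 1.271072 / 1.177974 = 1.079032
Total real return = 1.079032 − 1 → 0.07903.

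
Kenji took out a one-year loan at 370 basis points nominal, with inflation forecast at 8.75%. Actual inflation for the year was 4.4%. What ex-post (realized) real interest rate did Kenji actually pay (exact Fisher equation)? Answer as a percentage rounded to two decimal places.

-0.67%

Ex-post: (1 + 0.0370)/(1 + 0.0440) − 1 = -0.6705%
So the realized real rate is -0.67%.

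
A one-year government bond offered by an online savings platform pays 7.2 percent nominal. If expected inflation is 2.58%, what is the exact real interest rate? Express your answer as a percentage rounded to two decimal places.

4.50%

By the Fisher identity, 1 + r = (1 + i)/(1 + π).
1 + r = 1.07200 / 1.02580 = 1.045038
r = 1.045038 − 1 = 4.5038%, i.e. 4.50%.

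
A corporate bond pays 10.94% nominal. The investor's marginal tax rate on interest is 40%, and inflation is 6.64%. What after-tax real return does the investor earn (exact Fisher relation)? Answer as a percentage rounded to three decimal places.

After-tax nominal return = 10.94% × (1 − 0.4) = 6.5640%.
1 + r = 1.06564 / 1.06640 = 0.999287
After-tax real rate = 0.999287 − 1 → -0.071%.

-0.071%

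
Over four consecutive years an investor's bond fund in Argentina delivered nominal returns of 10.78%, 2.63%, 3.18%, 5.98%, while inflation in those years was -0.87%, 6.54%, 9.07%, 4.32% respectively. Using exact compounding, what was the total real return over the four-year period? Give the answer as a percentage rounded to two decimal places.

3.46%

Compound the nominal returns: 1.1078 × 1.0263 × 1.0318 × 1.0598 = 1.243240.
Compound inflation: 0.9913 × 1.0654 × 1.0907 × 1.0432 = 1.201685.
Deflate: 1.243240 / 1.201685 = 1.034581.
Total real return = 1.034581 − 1 → 3.46%.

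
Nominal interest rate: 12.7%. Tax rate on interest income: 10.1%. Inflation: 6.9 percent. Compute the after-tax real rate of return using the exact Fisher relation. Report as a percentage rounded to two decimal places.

4.23%

After-tax nominal return = 12.7% × (1 − 0.101) = 11.4173%.
1 + r = 1.114173 / 1.06900 = 1.042257
After-tax real rate = 1.042257 − 1 → 4.23%.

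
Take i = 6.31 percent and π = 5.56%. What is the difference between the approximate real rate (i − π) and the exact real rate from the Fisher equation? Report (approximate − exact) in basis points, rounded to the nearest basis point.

4 basis points

Approximate: r ≈ 6.310% − 5.560% = 0.7500%
Exact: (1 + 0.0631)/(1 + 0.0556) − 1 = 0.7105%
Error = 0.7500% − 0.7105% = 0.0395% → 4 basis points.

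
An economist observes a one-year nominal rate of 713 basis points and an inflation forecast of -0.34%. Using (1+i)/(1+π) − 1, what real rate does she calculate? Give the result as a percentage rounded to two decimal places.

By the Fisher relation, 1 + r = (1 + i)/(1 + π).
1 + r = 1.07130 / 0.99660 = 1.074955
r = 1.074955 − 1 = 7.4955%, i.e. 7.50%.

7.50%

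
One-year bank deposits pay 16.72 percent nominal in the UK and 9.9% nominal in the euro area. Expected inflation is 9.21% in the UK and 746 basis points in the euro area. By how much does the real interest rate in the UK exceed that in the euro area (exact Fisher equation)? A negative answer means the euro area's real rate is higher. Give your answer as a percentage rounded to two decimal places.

4.61%

The UK: (1 + 0.1672)/(1 + 0.0921) − 1 = 6.8767%
The euro area: (1 + 0.0990)/(1 + 0.0746) − 1 = 2.2706%
Differential = 6.8767% − 2.2706% = 4.6060% → 4.61%.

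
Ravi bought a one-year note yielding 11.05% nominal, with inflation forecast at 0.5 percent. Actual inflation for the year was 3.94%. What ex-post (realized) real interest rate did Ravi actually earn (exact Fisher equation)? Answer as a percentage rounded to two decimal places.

Ex-post: (1 + 0.1105)/(1 + 0.0394) − 1 = 6.8405%
So the realized real rate is 6.84%.

6.84%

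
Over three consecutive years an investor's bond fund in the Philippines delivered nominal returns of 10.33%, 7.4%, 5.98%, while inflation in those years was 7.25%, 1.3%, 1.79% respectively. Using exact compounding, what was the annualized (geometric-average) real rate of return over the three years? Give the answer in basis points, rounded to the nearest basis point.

433 basis points

Compound the nominal returns: 1.1033 × 1.0740 × 1.0598 = 1.25580386.
Compound inflation: 1.0725 × 1.0130 × 1.0179 = 1.10588982.
Deflate: 1.25580386 / 1.10588982 = 1.13555965.
Annualized real rate = 1.13555965^(1/3) − 1 = 4.3286% → 433 basis points.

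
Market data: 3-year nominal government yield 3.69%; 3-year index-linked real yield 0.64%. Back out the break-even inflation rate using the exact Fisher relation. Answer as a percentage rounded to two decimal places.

(1 + π) = (1 + i)/(1 + r) = 1.03690 / 1.00640 = 1.030306
Break-even inflation = 1.030306 − 1 → 3.03%.

3.03%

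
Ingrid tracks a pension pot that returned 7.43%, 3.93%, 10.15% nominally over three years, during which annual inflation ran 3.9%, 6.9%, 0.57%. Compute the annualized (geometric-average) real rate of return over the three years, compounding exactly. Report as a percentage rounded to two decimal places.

3.26%

Compound the nominal returns: 1.0743 × 1.0393 × 1.1015 = 1.22984677.
Compound inflation: 1.0390 × 1.0690 × 1.0057 = 1.11702194.
Deflate: 1.22984677 / 1.11702194 = 1.10100503.
Annualized real rate = 1.10100503^(1/3) − 1 = 3.2594% → 3.26%.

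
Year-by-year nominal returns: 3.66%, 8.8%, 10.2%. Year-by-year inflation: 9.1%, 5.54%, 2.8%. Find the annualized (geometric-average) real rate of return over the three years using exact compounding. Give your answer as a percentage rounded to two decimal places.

Compound the nominal returns: 1.0366 × 1.0880 × 1.1020 = 1.24285852.
Compound inflation: 1.0910 × 1.0554 × 1.0280 = 1.18368176.
Deflate: 1.24285852 / 1.18368176 = 1.04999381.
Annualized real rate = 1.04999381^(1/3) − 1 = 1.6394% → 1.64%.

1.64%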